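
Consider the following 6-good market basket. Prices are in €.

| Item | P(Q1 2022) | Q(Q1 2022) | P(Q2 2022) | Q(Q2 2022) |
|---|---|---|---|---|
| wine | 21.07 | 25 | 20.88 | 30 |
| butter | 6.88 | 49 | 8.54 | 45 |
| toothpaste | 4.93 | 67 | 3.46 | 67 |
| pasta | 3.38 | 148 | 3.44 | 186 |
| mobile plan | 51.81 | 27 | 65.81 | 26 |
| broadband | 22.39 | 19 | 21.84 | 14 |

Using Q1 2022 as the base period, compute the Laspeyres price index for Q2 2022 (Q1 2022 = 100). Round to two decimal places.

110.08

Laspeyres price index uses base-period quantities as weights.
ΣP(Q2 2022)·Q(Q1 2022) = 20.88×25 + 8.54×49 + 3.46×67 + 3.44×148 + 65.81×27 + 21.84×19 = 522 + 418.46 + 231.82 + 509.12 + 1776.87 + 414.96 = 3873.23
ΣP(Q1 2022)·Q(Q1 2022) = 21.07×25 + 6.88×49 + 4.93×67 + 3.38×148 + 51.81×27 + 22.39×19 = 526.75 + 337.12 + 330.31 + 500.24 + 1398.87 + 425.41 = 3518.7
Index = 3873.23 / 3518.7 × 100 = 110.0756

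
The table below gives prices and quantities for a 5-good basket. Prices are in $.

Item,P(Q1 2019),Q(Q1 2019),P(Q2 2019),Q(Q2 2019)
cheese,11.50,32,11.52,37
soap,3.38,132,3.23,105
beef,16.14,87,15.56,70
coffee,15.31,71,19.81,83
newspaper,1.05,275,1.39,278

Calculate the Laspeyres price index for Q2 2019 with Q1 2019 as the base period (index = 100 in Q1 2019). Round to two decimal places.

109.55

Laspeyres price index uses base-period quantities as weights.
ΣP(Q2 2019)·Q(Q1 2019) = 11.52×32 + 3.23×132 + 15.56×87 + 19.81×71 + 1.39×275 = 368.64 + 426.36 + 1353.72 + 1406.51 + 382.25 = 3937.48
ΣP(Q1 2019)·Q(Q1 2019) = 11.50×32 + 3.38×132 + 16.14×87 + 15.31×71 + 1.05×275 = 368 + 446.16 + 1404.18 + 1087.01 + 288.75 = 3594.1
Index = 3937.48 / 3594.1 × 100 = 109.5540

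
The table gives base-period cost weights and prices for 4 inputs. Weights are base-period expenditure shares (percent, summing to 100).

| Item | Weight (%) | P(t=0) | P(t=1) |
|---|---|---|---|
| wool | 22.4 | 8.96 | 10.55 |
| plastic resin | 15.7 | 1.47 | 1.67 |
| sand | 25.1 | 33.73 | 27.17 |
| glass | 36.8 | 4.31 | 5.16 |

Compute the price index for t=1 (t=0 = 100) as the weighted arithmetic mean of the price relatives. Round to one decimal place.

108.5

wool: 22.4 × (10.55/8.96) = 22.4 × 1.177455 = 26.3750
plastic resin: 15.7 × (1.67/1.47) = 15.7 × 1.136054 = 17.8361
sand: 25.1 × (27.17/33.73) = 25.1 × 0.805514 = 20.2184
glass: 36.8 × (5.16/4.31) = 36.8 × 1.197216 = 44.0575
Index = Σ wᵢ·(p₁ᵢ/p₀ᵢ) = 26.3750 + 17.8361 + 20.2184 + 44.0575 = 108.4870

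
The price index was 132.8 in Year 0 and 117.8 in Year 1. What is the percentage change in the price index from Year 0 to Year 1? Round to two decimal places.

-11.30%

Change = (117.8 − 132.8) / 132.8 × 100
       = -15.0 / 132.8 × 100 = -11.2952%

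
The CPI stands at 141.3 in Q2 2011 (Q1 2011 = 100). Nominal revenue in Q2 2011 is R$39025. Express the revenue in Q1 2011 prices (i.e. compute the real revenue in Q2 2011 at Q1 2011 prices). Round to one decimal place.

27618.5

Real = Nominal ÷ (Index/100) = 39025 ÷ (141.3/100)
     = 39025 ÷ 1.413 = 27618.5421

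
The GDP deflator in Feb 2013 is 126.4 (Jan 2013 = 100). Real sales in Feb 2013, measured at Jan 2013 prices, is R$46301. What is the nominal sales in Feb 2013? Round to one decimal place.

Nominal = Real × (Index/100) = 46301 × (126.4/100)
        = 46301 × 1.264 = 58524.4640

58524.5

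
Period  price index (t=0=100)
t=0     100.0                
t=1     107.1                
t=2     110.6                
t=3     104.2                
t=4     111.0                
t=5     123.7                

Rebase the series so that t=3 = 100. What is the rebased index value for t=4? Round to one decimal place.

106.5

Rebased(t=4) = 111.0 / 104.2 × 100 = 106.5259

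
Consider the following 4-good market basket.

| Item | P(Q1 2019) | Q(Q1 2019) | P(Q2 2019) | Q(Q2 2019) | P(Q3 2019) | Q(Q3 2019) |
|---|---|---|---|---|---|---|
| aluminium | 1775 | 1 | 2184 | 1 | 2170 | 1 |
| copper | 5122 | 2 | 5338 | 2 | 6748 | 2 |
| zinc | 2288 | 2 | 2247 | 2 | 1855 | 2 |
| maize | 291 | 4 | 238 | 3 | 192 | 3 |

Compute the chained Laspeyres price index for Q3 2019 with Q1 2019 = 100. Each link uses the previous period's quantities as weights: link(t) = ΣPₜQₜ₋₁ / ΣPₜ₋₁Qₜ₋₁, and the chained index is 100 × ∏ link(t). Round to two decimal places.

Link Q1 2019→Q2 2019:
ΣP(Q2 2019)Q(Q1 2019) = 2184×1 + 5338×2 + 2247×2 + 238×4 = 2184 + 10676 + 4494 + 952 = 18306
ΣP(Q1 2019)Q(Q1 2019) = 1775×1 + 5122×2 + 2288×2 + 291×4 = 1775 + 10244 + 4576 + 1164 = 17759
link = 18306/17759 = 1.030801
Link Q2 2019→Q3 2019:
ΣP(Q3 2019)Q(Q2 2019) = 2170×1 + 6748×2 + 1855×2 + 192×3 = 2170 + 13496 + 3710 + 576 = 19952
ΣP(Q2 2019)Q(Q2 2019) = 2184×1 + 5338×2 + 2247×2 + 238×3 = 2184 + 10676 + 4494 + 714 = 18068
link = 19952/18068 = 1.104273
Chained index = 100 × 1.030801 × 1.104273 = 113.8286

113.83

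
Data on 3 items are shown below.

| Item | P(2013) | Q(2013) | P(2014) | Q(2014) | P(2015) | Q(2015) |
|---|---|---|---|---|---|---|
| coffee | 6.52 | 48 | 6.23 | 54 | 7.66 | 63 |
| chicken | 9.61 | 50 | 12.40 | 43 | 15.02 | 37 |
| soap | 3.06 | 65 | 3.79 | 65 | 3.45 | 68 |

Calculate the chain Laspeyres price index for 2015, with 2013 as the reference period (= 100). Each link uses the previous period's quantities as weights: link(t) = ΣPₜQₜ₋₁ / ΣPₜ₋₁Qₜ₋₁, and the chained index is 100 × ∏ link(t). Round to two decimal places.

135.09

Link 2013→2014:
ΣP(2014)Q(2013) = 6.23×48 + 12.40×50 + 3.79×65 = 299.04 + 620 + 246.35 = 1165.39
ΣP(2013)Q(2013) = 6.52×48 + 9.61×50 + 3.06×65 = 312.96 + 480.5 + 198.9 = 992.36
link = 1165.39/992.36 = 1.174362
Link 2014→2015:
ΣP(2015)Q(2014) = 7.66×54 + 15.02×43 + 3.45×65 = 413.64 + 645.86 + 224.25 = 1283.75
ΣP(2014)Q(2014) = 6.23×54 + 12.40×43 + 3.79×65 = 336.42 + 533.2 + 246.35 = 1115.97
link = 1283.75/1115.97 = 1.150345
Chained index = 100 × 1.174362 × 1.150345 = 135.0921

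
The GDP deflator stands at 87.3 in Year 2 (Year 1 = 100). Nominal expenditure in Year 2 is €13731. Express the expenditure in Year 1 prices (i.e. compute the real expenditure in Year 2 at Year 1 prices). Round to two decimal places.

15728.52

Real = Nominal ÷ (Index/100) = 13731 ÷ (87.3/100)
     = 13731 ÷ 0.873 = 15728.5223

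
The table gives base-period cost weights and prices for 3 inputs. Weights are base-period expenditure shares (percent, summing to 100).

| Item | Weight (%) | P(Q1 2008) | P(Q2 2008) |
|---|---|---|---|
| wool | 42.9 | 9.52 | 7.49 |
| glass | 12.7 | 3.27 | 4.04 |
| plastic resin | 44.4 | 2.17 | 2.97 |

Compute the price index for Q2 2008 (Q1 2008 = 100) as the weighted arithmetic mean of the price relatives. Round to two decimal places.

wool: 42.9 × (7.49/9.52) = 42.9 × 0.786765 = 33.7522
glass: 12.7 × (4.04/3.27) = 12.7 × 1.235474 = 15.6905
plastic resin: 44.4 × (2.97/2.17) = 44.4 × 1.368664 = 60.7687
Index = Σ wᵢ·(p₁ᵢ/p₀ᵢ) = 33.7522 + 15.6905 + 60.7687 = 110.2114

110.21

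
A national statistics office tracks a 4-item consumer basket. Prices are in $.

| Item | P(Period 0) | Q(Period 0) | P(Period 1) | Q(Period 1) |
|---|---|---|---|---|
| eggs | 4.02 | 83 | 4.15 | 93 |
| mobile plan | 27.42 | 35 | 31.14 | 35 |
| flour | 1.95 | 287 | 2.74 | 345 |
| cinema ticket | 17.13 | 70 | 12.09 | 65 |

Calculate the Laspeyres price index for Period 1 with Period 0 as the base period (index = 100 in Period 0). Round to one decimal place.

100.5

Laspeyres price index uses base-period quantities as weights.
ΣP(Period 1)·Q(Period 0) = 4.15×83 + 31.14×35 + 2.74×287 + 12.09×70 = 344.45 + 1089.9 + 786.38 + 846.3 = 3067.03
ΣP(Period 0)·Q(Period 0) = 4.02×83 + 27.42×35 + 1.95×287 + 17.13×70 = 333.66 + 959.7 + 559.65 + 1199.1 = 3052.11
Index = 3067.03 / 3052.11 × 100 = 100.4888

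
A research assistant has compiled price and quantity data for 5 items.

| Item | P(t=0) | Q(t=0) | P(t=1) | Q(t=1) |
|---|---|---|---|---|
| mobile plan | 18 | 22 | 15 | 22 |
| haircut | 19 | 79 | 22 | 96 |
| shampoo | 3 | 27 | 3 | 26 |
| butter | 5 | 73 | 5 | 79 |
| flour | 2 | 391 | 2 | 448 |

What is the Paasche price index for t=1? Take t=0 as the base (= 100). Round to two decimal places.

106.19

Paasche price index uses current-period quantities as weights.
ΣP(t=1)·Q(t=1) = 15×22 + 22×96 + 3×26 + 5×79 + 2×448 = 330 + 2112 + 78 + 395 + 896 = 3811
ΣP(t=0)·Q(t=1) = 18×22 + 19×96 + 3×26 + 5×79 + 2×448 = 396 + 1824 + 78 + 395 + 896 = 3589
Index = 3811 / 3589 × 100 = 106.1856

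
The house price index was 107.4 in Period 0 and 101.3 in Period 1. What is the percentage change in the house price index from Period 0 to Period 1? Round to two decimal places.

Change = (101.3 − 107.4) / 107.4 × 100
       = -6.1 / 107.4 × 100 = -5.6797%

-5.68%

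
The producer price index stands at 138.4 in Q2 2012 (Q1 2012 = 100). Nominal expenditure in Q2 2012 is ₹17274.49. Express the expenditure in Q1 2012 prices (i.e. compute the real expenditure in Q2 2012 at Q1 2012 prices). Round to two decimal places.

Real = Nominal ÷ (Index/100) = 17274.49 ÷ (138.4/100)
     = 17274.49 ÷ 1.384 = 12481.5679

12481.57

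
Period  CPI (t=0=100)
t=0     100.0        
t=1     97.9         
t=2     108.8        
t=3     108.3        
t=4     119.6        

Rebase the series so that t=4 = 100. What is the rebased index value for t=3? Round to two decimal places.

Rebased(t=3) = 108.3 / 119.6 × 100 = 90.5518

90.55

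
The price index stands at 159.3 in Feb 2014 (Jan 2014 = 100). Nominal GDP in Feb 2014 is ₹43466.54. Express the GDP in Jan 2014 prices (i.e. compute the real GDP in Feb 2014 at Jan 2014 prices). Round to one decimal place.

Real = Nominal ÷ (Index/100) = 43466.54 ÷ (159.3/100)
     = 43466.54 ÷ 1.593 = 27285.9636

27286.0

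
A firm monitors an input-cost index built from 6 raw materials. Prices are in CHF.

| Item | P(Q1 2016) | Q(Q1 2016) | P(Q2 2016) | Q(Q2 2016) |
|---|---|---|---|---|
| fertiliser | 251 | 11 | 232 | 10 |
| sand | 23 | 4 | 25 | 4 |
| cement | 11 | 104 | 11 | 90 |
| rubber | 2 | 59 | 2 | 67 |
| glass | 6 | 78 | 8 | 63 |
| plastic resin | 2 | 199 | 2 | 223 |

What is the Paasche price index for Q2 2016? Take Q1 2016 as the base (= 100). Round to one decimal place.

Paasche price index uses current-period quantities as weights.
ΣP(Q2 2016)·Q(Q2 2016) = 232×10 + 25×4 + 11×90 + 2×67 + 8×63 + 2×223 = 2320 + 100 + 990 + 134 + 504 + 446 = 4494
ΣP(Q1 2016)·Q(Q2 2016) = 251×10 + 23×4 + 11×90 + 2×67 + 6×63 + 2×223 = 2510 + 92 + 990 + 134 + 378 + 446 = 4550
Index = 4494 / 4550 × 100 = 98.7692

98.8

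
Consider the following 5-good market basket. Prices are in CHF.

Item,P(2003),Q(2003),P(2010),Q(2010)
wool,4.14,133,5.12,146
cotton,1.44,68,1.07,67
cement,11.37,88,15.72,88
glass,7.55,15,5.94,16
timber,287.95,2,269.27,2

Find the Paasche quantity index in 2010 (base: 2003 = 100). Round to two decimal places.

102.58

Paasche quantity index uses current-period prices as weights.
ΣP(2010)·Q(2010) = 5.12×146 + 1.07×67 + 15.72×88 + 5.94×16 + 269.27×2 = 747.52 + 71.69 + 1383.36 + 95.04 + 538.54 = 2836.15
ΣP(2010)·Q(2003) = 5.12×133 + 1.07×68 + 15.72×88 + 5.94×15 + 269.27×2 = 680.96 + 72.76 + 1383.36 + 89.1 + 538.54 = 2764.72
Index = 2836.15 / 2764.72 × 100 = 102.5836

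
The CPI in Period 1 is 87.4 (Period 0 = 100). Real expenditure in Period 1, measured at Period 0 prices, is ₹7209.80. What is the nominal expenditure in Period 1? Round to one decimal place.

6301.4

Nominal = Real × (Index/100) = 7209.80 × (87.4/100)
        = 7209.80 × 0.874 = 6301.3652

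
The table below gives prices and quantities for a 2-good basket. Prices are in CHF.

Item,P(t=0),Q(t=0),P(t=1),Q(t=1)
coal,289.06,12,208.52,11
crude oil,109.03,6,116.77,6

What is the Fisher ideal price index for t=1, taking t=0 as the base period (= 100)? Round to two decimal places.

77.89

Laspeyres component (base-period weights):
ΣP(t=1)Q(t=0) = 208.52×12 + 116.77×6 = 2502.24 + 700.62 = 3202.86
ΣP(t=0)Q(t=0) = 289.06×12 + 109.03×6 = 3468.72 + 654.18 = 4122.9
L = 3202.86 / 4122.9 × 100 = 77.6846
Paasche component (current-period weights):
ΣP(t=1)Q(t=1) = 208.52×11 + 116.77×6 = 2293.72 + 700.62 = 2994.34
ΣP(t=0)Q(t=1) = 289.06×11 + 109.03×6 = 3179.66 + 654.18 = 3833.84
P = 2994.34 / 3833.84 × 100 = 78.1029
Fisher = √(L × P) = √(77.6846 × 78.1029) = 77.8935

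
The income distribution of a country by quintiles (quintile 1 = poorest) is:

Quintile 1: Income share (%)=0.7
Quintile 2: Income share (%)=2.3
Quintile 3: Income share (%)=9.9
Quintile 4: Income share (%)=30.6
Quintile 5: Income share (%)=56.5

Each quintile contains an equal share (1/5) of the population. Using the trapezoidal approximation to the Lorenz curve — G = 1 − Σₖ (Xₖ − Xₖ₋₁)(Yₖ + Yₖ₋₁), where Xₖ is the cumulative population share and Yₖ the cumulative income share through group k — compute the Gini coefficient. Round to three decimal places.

Cumulative income shares Yₖ: 0.0070, 0.0300, 0.1290, 0.4350, 1.0000
Σ (Xₖ−Xₖ₋₁)(Yₖ+Yₖ₋₁) = (1/5)(0.0070+0.0000) + (1/5)(0.0300+0.0070) + (1/5)(0.1290+0.0300) + (1/5)(0.4350+0.1290) + (1/5)(1.0000+0.4350)
  = 0.0014 + 0.0074 + 0.0318 + 0.1128 + 0.2870 = 0.4404
G = 1 − 0.4404 = 0.5596

0.560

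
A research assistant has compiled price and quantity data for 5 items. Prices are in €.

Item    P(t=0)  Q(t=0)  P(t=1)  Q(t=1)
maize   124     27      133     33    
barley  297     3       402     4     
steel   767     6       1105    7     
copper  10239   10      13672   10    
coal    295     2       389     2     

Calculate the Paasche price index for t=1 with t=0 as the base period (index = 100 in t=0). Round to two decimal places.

Paasche price index uses current-period quantities as weights.
ΣP(t=1)·Q(t=1) = 133×33 + 402×4 + 1105×7 + 13672×10 + 389×2 = 4389 + 1608 + 7735 + 136720 + 778 = 151230
ΣP(t=0)·Q(t=1) = 124×33 + 297×4 + 767×7 + 10239×10 + 295×2 = 4092 + 1188 + 5369 + 102390 + 590 = 113629
Index = 151230 / 113629 × 100 = 133.0910

133.09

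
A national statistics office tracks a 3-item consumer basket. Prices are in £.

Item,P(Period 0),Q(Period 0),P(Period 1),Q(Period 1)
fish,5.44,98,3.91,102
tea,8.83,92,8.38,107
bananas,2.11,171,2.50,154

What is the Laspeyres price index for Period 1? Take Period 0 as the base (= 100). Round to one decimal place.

92.7

Laspeyres price index uses base-period quantities as weights.
ΣP(Period 1)·Q(Period 0) = 3.91×98 + 8.38×92 + 2.50×171 = 383.18 + 770.96 + 427.5 = 1581.64
ΣP(Period 0)·Q(Period 0) = 5.44×98 + 8.83×92 + 2.11×171 = 533.12 + 812.36 + 360.81 = 1706.29
Index = 1581.64 / 1706.29 × 100 = 92.6947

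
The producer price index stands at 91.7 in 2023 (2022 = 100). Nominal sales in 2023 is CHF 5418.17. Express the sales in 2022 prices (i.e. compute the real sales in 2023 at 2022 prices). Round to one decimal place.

5908.6

Real = Nominal ÷ (Index/100) = 5418.17 ÷ (91.7/100)
     = 5418.17 ÷ 0.917 = 5908.5823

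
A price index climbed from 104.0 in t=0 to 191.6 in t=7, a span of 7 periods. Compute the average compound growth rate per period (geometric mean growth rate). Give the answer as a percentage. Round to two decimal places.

9.12%

Growth factor = (191.6/104.0)^(1/7) = (1.842308)^(1/7) = 1.091211
Growth rate = 1.091211 − 1 = 0.091211 = 9.1211%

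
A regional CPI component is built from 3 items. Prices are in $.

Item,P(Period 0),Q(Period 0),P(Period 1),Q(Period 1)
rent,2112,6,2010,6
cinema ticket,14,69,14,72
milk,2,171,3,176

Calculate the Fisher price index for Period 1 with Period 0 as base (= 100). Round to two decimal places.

Laspeyres component (base-period weights):
ΣP(Period 1)Q(Period 0) = 2010×6 + 14×69 + 3×171 = 12060 + 966 + 513 = 13539
ΣP(Period 0)Q(Period 0) = 2112×6 + 14×69 + 2×171 = 12672 + 966 + 342 = 13980
L = 13539 / 13980 × 100 = 96.8455
Paasche component (current-period weights):
ΣP(Period 1)Q(Period 1) = 2010×6 + 14×72 + 3×176 = 12060 + 1008 + 528 = 13596
ΣP(Period 0)Q(Period 1) = 2112×6 + 14×72 + 2×176 = 12672 + 1008 + 352 = 14032
P = 13596 / 14032 × 100 = 96.8928
Fisher = √(L × P) = √(96.8455 × 96.8928) = 96.8692

96.87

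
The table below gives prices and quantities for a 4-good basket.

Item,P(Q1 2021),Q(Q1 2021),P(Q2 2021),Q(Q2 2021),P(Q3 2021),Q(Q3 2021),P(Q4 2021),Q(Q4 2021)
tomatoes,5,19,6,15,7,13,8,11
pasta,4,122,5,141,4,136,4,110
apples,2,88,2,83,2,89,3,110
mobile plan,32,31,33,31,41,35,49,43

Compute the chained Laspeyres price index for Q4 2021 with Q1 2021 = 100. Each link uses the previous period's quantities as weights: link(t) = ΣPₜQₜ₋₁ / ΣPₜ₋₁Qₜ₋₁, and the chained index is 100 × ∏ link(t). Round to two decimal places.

136.39

Link Q1 2021→Q2 2021:
ΣP(Q2 2021)Q(Q1 2021) = 6×19 + 5×122 + 2×88 + 33×31 = 114 + 610 + 176 + 1023 = 1923
ΣP(Q1 2021)Q(Q1 2021) = 5×19 + 4×122 + 2×88 + 32×31 = 95 + 488 + 176 + 992 = 1751
link = 1923/1751 = 1.098230
Link Q2 2021→Q3 2021:
ΣP(Q3 2021)Q(Q2 2021) = 7×15 + 4×141 + 2×83 + 41×31 = 105 + 564 + 166 + 1271 = 2106
ΣP(Q2 2021)Q(Q2 2021) = 6×15 + 5×141 + 2×83 + 33×31 = 90 + 705 + 166 + 1023 = 1984
link = 2106/1984 = 1.061492
Link Q3 2021→Q4 2021:
ΣP(Q4 2021)Q(Q3 2021) = 8×13 + 4×136 + 3×89 + 49×35 = 104 + 544 + 267 + 1715 = 2630
ΣP(Q3 2021)Q(Q3 2021) = 7×13 + 4×136 + 2×89 + 41×35 = 91 + 544 + 178 + 1435 = 2248
link = 2630/2248 = 1.169929
Chained index = 100 × 1.098230 × 1.061492 × 1.169929 = 136.3858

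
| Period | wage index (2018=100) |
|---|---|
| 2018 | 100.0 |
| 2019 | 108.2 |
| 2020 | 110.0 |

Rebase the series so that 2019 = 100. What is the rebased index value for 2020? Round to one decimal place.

Rebased(2020) = 110.0 / 108.2 × 100 = 101.6636

101.7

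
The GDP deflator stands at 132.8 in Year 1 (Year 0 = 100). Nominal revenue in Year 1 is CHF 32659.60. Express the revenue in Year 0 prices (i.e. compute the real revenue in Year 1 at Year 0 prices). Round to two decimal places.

Real = Nominal ÷ (Index/100) = 32659.60 ÷ (132.8/100)
     = 32659.60 ÷ 1.328 = 24593.0723

24593.07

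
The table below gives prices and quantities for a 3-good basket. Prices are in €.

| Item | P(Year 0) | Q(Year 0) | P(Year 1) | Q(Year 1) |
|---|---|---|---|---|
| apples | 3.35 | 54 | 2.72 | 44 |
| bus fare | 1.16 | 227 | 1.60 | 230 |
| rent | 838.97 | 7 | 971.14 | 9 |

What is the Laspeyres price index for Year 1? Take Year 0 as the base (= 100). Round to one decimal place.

Laspeyres price index uses base-period quantities as weights.
ΣP(Year 1)·Q(Year 0) = 2.72×54 + 1.60×227 + 971.14×7 = 146.88 + 363.2 + 6797.98 = 7308.06
ΣP(Year 0)·Q(Year 0) = 3.35×54 + 1.16×227 + 838.97×7 = 180.9 + 263.32 + 5872.79 = 6317.01
Index = 7308.06 / 6317.01 × 100 = 115.6886

115.7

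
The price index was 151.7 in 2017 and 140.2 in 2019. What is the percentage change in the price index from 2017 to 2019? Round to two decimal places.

Change = (140.2 − 151.7) / 151.7 × 100
       = -11.5 / 151.7 × 100 = -7.5808%

-7.58%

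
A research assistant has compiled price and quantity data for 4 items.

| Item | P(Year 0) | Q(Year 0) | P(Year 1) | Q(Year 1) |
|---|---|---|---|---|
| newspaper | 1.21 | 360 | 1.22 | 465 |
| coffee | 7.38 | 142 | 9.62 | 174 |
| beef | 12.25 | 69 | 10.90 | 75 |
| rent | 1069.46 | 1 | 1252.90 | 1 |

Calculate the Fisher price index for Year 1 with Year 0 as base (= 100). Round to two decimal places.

Laspeyres component (base-period weights):
ΣP(Year 1)Q(Year 0) = 1.22×360 + 9.62×142 + 10.90×69 + 1252.90×1 = 439.2 + 1366.04 + 752.1 + 1252.9 = 3810.24
ΣP(Year 0)Q(Year 0) = 1.21×360 + 7.38×142 + 12.25×69 + 1069.46×1 = 435.6 + 1047.96 + 845.25 + 1069.46 = 3398.27
L = 3810.24 / 3398.27 × 100 = 112.1229
Paasche component (current-period weights):
ΣP(Year 1)Q(Year 1) = 1.22×465 + 9.62×174 + 10.90×75 + 1252.90×1 = 567.3 + 1673.88 + 817.5 + 1252.9 = 4311.58
ΣP(Year 0)Q(Year 1) = 1.21×465 + 7.38×174 + 12.25×75 + 1069.46×1 = 562.65 + 1284.12 + 918.75 + 1069.46 = 3834.98
P = 4311.58 / 3834.98 × 100 = 112.4277
Fisher = √(L × P) = √(112.1229 × 112.4277) = 112.2752

112.28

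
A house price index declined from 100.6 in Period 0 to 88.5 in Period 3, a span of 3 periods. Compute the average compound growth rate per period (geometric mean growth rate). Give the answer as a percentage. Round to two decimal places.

-4.18%

Growth factor = (88.5/100.6)^(1/3) = (0.879722)^(1/3) = 0.958183
Growth rate = 0.958183 − 1 = -0.041817 = -4.1817%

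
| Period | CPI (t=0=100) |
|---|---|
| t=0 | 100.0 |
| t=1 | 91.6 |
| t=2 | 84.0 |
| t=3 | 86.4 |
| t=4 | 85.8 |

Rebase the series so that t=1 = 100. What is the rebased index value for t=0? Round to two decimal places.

Rebased(t=0) = 100.0 / 91.6 × 100 = 109.1703

109.17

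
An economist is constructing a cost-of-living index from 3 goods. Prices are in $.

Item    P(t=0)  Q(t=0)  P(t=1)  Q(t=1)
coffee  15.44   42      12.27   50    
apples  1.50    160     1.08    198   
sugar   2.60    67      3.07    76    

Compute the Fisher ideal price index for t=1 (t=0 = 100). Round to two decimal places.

83.93

Laspeyres component (base-period weights):
ΣP(t=1)Q(t=0) = 12.27×42 + 1.08×160 + 3.07×67 = 515.34 + 172.8 + 205.69 = 893.83
ΣP(t=0)Q(t=0) = 15.44×42 + 1.50×160 + 2.60×67 = 648.48 + 240 + 174.2 = 1062.68
L = 893.83 / 1062.68 × 100 = 84.1109
Paasche component (current-period weights):
ΣP(t=1)Q(t=1) = 12.27×50 + 1.08×198 + 3.07×76 = 613.5 + 213.84 + 233.32 = 1060.66
ΣP(t=0)Q(t=1) = 15.44×50 + 1.50×198 + 2.60×76 = 772 + 297 + 197.6 = 1266.6
P = 1060.66 / 1266.6 × 100 = 83.7407
Fisher = √(L × P) = √(84.1109 × 83.7407) = 83.9256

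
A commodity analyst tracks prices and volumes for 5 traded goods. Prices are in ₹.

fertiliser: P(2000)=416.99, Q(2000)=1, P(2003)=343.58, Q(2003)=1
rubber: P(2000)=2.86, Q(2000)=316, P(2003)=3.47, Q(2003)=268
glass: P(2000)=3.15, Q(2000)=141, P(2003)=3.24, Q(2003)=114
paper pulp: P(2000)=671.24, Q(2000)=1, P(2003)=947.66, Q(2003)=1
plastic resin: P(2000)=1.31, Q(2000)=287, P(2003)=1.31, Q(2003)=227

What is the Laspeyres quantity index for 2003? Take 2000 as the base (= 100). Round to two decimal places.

Laspeyres quantity index uses base-period prices as weights.
ΣP(2000)·Q(2003) = 416.99×1 + 2.86×268 + 3.15×114 + 671.24×1 + 1.31×227 = 416.99 + 766.48 + 359.1 + 671.24 + 297.37 = 2511.18
ΣP(2000)·Q(2000) = 416.99×1 + 2.86×316 + 3.15×141 + 671.24×1 + 1.31×287 = 416.99 + 903.76 + 444.15 + 671.24 + 375.97 = 2812.11
Index = 2511.18 / 2812.11 × 100 = 89.2988

89.30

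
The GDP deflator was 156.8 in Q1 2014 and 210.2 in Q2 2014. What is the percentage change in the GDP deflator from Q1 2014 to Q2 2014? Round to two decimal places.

34.06%

Change = (210.2 − 156.8) / 156.8 × 100
       = 53.4 / 156.8 × 100 = 34.0561%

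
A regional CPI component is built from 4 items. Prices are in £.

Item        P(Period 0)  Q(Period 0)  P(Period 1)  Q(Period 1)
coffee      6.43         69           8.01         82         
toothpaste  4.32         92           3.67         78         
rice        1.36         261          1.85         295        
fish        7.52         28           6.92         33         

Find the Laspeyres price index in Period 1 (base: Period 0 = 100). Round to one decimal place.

Laspeyres price index uses base-period quantities as weights.
ΣP(Period 1)·Q(Period 0) = 8.01×69 + 3.67×92 + 1.85×261 + 6.92×28 = 552.69 + 337.64 + 482.85 + 193.76 = 1566.94
ΣP(Period 0)·Q(Period 0) = 6.43×69 + 4.32×92 + 1.36×261 + 7.52×28 = 443.67 + 397.44 + 354.96 + 210.56 = 1406.63
Index = 1566.94 / 1406.63 × 100 = 111.3967

111.4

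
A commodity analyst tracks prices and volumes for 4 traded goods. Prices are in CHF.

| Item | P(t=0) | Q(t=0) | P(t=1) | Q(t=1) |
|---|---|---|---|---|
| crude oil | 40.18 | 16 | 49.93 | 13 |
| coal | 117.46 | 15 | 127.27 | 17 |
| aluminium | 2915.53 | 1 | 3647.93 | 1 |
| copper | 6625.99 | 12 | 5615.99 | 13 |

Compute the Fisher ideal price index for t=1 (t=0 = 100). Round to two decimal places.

Laspeyres component (base-period weights):
ΣP(t=1)Q(t=0) = 49.93×16 + 127.27×15 + 3647.93×1 + 5615.99×12 = 798.88 + 1909.05 + 3647.93 + 67391.88 = 73747.74
ΣP(t=0)Q(t=0) = 40.18×16 + 117.46×15 + 2915.53×1 + 6625.99×12 = 642.88 + 1761.9 + 2915.53 + 79511.88 = 84832.19
L = 73747.74 / 84832.19 × 100 = 86.9337
Paasche component (current-period weights):
ΣP(t=1)Q(t=1) = 49.93×13 + 127.27×17 + 3647.93×1 + 5615.99×13 = 649.09 + 2163.59 + 3647.93 + 73007.87 = 79468.48
ΣP(t=0)Q(t=1) = 40.18×13 + 117.46×17 + 2915.53×1 + 6625.99×13 = 522.34 + 1996.82 + 2915.53 + 86137.87 = 91572.56
P = 79468.48 / 91572.56 × 100 = 86.7820
Fisher = √(L × P) = √(86.9337 × 86.7820) = 86.8578

86.86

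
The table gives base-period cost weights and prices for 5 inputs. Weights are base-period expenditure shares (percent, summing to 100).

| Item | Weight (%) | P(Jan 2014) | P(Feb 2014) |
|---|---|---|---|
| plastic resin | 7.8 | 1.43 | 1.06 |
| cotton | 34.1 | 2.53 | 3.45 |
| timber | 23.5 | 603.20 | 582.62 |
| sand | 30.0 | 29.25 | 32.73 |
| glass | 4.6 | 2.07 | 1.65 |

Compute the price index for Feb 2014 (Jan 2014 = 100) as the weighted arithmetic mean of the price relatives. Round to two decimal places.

112.22

plastic resin: 7.8 × (1.06/1.43) = 7.8 × 0.741259 = 5.7818
cotton: 34.1 × (3.45/2.53) = 34.1 × 1.363636 = 46.5000
timber: 23.5 × (582.62/603.20) = 23.5 × 0.965882 = 22.6982
sand: 30.0 × (32.73/29.25) = 30.0 × 1.118974 = 33.5692
glass: 4.6 × (1.65/2.07) = 4.6 × 0.797101 = 3.6667
Index = Σ wᵢ·(p₁ᵢ/p₀ᵢ) = 5.7818 + 46.5000 + 22.6982 + 33.5692 + 3.6667 = 112.2159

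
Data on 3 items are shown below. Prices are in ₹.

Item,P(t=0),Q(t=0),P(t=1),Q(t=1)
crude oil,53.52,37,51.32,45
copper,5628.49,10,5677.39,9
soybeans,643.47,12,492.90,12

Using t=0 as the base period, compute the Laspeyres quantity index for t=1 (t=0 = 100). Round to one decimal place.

Laspeyres quantity index uses base-period prices as weights.
ΣP(t=0)·Q(t=1) = 53.52×45 + 5628.49×9 + 643.47×12 = 2408.4 + 50656.41 + 7721.64 = 60786.45
ΣP(t=0)·Q(t=0) = 53.52×37 + 5628.49×10 + 643.47×12 = 1980.24 + 56284.9 + 7721.64 = 65986.78
Index = 60786.45 / 65986.78 × 100 = 92.1191

92.1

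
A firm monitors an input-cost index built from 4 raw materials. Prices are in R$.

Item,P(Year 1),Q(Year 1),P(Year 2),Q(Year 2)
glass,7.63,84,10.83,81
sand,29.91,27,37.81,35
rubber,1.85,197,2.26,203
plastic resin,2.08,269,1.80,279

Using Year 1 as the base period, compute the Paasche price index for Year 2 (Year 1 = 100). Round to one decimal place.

120.6

Paasche price index uses current-period quantities as weights.
ΣP(Year 2)·Q(Year 2) = 10.83×81 + 37.81×35 + 2.26×203 + 1.80×279 = 877.23 + 1323.35 + 458.78 + 502.2 = 3161.56
ΣP(Year 1)·Q(Year 2) = 7.63×81 + 29.91×35 + 1.85×203 + 2.08×279 = 618.03 + 1046.85 + 375.55 + 580.32 = 2620.75
Index = 3161.56 / 2620.75 × 100 = 120.6357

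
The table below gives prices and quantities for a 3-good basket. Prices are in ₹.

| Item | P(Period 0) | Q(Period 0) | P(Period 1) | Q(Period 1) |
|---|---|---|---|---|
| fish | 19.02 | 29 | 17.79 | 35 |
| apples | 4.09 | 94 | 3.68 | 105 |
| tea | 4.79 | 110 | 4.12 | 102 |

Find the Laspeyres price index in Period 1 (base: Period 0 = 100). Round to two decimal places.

Laspeyres price index uses base-period quantities as weights.
ΣP(Period 1)·Q(Period 0) = 17.79×29 + 3.68×94 + 4.12×110 = 515.91 + 345.92 + 453.2 = 1315.03
ΣP(Period 0)·Q(Period 0) = 19.02×29 + 4.09×94 + 4.79×110 = 551.58 + 384.46 + 526.9 = 1462.94
Index = 1315.03 / 1462.94 × 100 = 89.8895

89.89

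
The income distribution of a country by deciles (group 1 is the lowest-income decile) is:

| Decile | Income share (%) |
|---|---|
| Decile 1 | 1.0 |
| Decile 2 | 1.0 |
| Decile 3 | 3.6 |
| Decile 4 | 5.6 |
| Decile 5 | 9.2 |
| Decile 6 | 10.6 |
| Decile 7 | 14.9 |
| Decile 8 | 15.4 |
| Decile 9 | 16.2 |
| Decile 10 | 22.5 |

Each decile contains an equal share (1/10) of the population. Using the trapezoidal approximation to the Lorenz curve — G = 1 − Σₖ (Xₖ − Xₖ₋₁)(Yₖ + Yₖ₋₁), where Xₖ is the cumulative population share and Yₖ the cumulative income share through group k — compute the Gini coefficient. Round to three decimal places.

0.388

Cumulative income shares Yₖ: 0.0100, 0.0200, 0.0560, 0.1120, 0.2040, 0.3100, 0.4590, 0.6130, 0.7750, 1.0000
Σ (Xₖ−Xₖ₋₁)(Yₖ+Yₖ₋₁) = (1/10)(0.0100+0.0000) + (1/10)(0.0200+0.0100) + (1/10)(0.0560+0.0200) + (1/10)(0.1120+0.0560) + (1/10)(0.2040+0.1120) + (1/10)(0.3100+0.2040) + (1/10)(0.4590+0.3100) + (1/10)(0.6130+0.4590) + (1/10)(0.7750+0.6130) + (1/10)(1.0000+0.7750)
  = 0.0010 + 0.0030 + 0.0076 + 0.0168 + 0.0316 + 0.0514 + 0.0769 + 0.1072 + 0.1388 + 0.1775 = 0.6118
G = 1 − 0.6118 = 0.3882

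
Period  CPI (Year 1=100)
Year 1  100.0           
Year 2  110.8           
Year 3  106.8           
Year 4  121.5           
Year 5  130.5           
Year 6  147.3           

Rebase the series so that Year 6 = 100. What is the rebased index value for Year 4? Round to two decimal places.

Rebased(Year 4) = 121.5 / 147.3 × 100 = 82.4847

82.48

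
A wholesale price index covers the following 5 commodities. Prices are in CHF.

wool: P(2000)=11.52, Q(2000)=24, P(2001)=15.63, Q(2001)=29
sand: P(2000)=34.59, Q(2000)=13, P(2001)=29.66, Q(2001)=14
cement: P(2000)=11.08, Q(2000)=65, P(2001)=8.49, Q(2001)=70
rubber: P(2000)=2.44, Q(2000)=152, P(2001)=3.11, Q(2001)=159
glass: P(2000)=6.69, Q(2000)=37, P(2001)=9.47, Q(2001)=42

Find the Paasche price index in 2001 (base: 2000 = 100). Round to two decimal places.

Paasche price index uses current-period quantities as weights.
ΣP(2001)·Q(2001) = 15.63×29 + 29.66×14 + 8.49×70 + 3.11×159 + 9.47×42 = 453.27 + 415.24 + 594.3 + 494.49 + 397.74 = 2355.04
ΣP(2000)·Q(2001) = 11.52×29 + 34.59×14 + 11.08×70 + 2.44×159 + 6.69×42 = 334.08 + 484.26 + 775.6 + 387.96 + 280.98 = 2262.88
Index = 2355.04 / 2262.88 × 100 = 104.0727

104.07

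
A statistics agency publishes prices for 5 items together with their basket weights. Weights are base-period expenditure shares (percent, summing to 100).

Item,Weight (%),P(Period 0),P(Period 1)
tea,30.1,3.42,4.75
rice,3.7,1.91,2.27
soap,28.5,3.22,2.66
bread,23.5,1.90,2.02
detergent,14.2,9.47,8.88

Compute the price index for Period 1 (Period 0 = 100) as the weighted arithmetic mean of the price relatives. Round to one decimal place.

tea: 30.1 × (4.75/3.42) = 30.1 × 1.388889 = 41.8056
rice: 3.7 × (2.27/1.91) = 3.7 × 1.188482 = 4.3974
soap: 28.5 × (2.66/3.22) = 28.5 × 0.826087 = 23.5435
bread: 23.5 × (2.02/1.90) = 23.5 × 1.063158 = 24.9842
detergent: 14.2 × (8.88/9.47) = 14.2 × 0.937698 = 13.3153
Index = Σ wᵢ·(p₁ᵢ/p₀ᵢ) = 41.8056 + 4.3974 + 23.5435 + 24.9842 + 13.3153 = 108.0459

108.0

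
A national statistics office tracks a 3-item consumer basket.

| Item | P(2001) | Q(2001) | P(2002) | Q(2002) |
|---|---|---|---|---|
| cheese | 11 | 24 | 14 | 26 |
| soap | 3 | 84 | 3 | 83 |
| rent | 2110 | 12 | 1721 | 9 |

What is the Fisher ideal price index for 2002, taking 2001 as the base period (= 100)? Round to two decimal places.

Laspeyres component (base-period weights):
ΣP(2002)Q(2001) = 14×24 + 3×84 + 1721×12 = 336 + 252 + 20652 = 21240
ΣP(2001)Q(2001) = 11×24 + 3×84 + 2110×12 = 264 + 252 + 25320 = 25836
L = 21240 / 25836 × 100 = 82.2109
Paasche component (current-period weights):
ΣP(2002)Q(2002) = 14×26 + 3×83 + 1721×9 = 364 + 249 + 15489 = 16102
ΣP(2001)Q(2002) = 11×26 + 3×83 + 2110×9 = 286 + 249 + 18990 = 19525
P = 16102 / 19525 × 100 = 82.4686
Fisher = √(L × P) = √(82.2109 × 82.4686) = 82.3396

82.34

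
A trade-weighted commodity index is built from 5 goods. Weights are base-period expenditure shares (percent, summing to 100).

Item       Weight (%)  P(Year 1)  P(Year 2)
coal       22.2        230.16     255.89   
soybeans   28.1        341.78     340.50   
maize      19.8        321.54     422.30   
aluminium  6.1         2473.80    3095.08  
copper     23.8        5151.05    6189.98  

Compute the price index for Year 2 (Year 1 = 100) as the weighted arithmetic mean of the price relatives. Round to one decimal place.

coal: 22.2 × (255.89/230.16) = 22.2 × 1.111792 = 24.6818
soybeans: 28.1 × (340.50/341.78) = 28.1 × 0.996255 = 27.9948
maize: 19.8 × (422.30/321.54) = 19.8 × 1.313367 = 26.0047
aluminium: 6.1 × (3095.08/2473.80) = 6.1 × 1.251144 = 7.6320
copper: 23.8 × (6189.98/5151.05) = 23.8 × 1.201693 = 28.6003
Index = Σ wᵢ·(p₁ᵢ/p₀ᵢ) = 24.6818 + 27.9948 + 26.0047 + 7.6320 + 28.6003 = 114.9135

114.9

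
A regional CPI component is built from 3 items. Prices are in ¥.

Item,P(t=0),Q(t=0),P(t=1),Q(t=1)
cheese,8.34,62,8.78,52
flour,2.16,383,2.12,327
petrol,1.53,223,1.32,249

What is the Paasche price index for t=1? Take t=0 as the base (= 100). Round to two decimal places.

97.21

Paasche price index uses current-period quantities as weights.
ΣP(t=1)·Q(t=1) = 8.78×52 + 2.12×327 + 1.32×249 = 456.56 + 693.24 + 328.68 = 1478.48
ΣP(t=0)·Q(t=1) = 8.34×52 + 2.16×327 + 1.53×249 = 433.68 + 706.32 + 380.97 = 1520.97
Index = 1478.48 / 1520.97 × 100 = 97.2064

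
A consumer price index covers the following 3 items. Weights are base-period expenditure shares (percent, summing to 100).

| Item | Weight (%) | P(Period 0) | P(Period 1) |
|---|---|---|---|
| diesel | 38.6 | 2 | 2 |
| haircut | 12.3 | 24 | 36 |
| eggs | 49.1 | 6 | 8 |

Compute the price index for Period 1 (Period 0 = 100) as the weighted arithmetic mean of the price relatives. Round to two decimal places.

diesel: 38.6 × (2/2) = 38.6 × 1.000000 = 38.6000
haircut: 12.3 × (36/24) = 12.3 × 1.500000 = 18.4500
eggs: 49.1 × (8/6) = 49.1 × 1.333333 = 65.4667
Index = Σ wᵢ·(p₁ᵢ/p₀ᵢ) = 38.6000 + 18.4500 + 65.4667 = 122.5167

122.52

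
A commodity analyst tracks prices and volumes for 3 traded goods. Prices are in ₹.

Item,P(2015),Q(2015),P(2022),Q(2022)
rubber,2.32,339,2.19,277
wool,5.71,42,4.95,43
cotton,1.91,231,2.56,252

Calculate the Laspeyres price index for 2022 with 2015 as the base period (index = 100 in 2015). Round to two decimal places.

105.05

Laspeyres price index uses base-period quantities as weights.
ΣP(2022)·Q(2015) = 2.19×339 + 4.95×42 + 2.56×231 = 742.41 + 207.9 + 591.36 = 1541.67
ΣP(2015)·Q(2015) = 2.32×339 + 5.71×42 + 1.91×231 = 786.48 + 239.82 + 441.21 = 1467.51
Index = 1541.67 / 1467.51 × 100 = 105.0535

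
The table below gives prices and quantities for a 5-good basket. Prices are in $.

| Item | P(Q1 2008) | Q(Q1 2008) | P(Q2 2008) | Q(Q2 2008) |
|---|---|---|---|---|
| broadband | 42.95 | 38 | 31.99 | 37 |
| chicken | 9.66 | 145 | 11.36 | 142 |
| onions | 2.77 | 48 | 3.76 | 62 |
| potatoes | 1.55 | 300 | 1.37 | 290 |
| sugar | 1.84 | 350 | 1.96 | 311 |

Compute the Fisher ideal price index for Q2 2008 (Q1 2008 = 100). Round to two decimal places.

97.01

Laspeyres component (base-period weights):
ΣP(Q2 2008)Q(Q1 2008) = 31.99×38 + 11.36×145 + 3.76×48 + 1.37×300 + 1.96×350 = 1215.62 + 1647.2 + 180.48 + 411 + 686 = 4140.3
ΣP(Q1 2008)Q(Q1 2008) = 42.95×38 + 9.66×145 + 2.77×48 + 1.55×300 + 1.84×350 = 1632.1 + 1400.7 + 132.96 + 465 + 644 = 4274.76
L = 4140.3 / 4274.76 × 100 = 96.8546
Paasche component (current-period weights):
ΣP(Q2 2008)Q(Q2 2008) = 31.99×37 + 11.36×142 + 3.76×62 + 1.37×290 + 1.96×311 = 1183.63 + 1613.12 + 233.12 + 397.3 + 609.56 = 4036.73
ΣP(Q1 2008)Q(Q2 2008) = 42.95×37 + 9.66×142 + 2.77×62 + 1.55×290 + 1.84×311 = 1589.15 + 1371.72 + 171.74 + 449.5 + 572.24 = 4154.35
P = 4036.73 / 4154.35 × 100 = 97.1688
Fisher = √(L × P) = √(96.8546 × 97.1688) = 97.0115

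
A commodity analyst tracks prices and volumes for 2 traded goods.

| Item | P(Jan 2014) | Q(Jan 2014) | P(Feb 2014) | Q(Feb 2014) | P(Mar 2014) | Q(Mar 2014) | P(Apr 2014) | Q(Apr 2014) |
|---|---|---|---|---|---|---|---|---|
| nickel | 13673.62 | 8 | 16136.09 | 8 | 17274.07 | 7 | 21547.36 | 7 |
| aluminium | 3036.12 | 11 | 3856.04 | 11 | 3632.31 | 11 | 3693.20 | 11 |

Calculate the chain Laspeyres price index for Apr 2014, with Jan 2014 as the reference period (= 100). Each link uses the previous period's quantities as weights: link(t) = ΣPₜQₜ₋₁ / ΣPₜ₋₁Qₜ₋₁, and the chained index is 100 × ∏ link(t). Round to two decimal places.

148.48

Link Jan 2014→Feb 2014:
ΣP(Feb 2014)Q(Jan 2014) = 16136.09×8 + 3856.04×11 = 129088.72 + 42416.44 = 171505.16
ΣP(Jan 2014)Q(Jan 2014) = 13673.62×8 + 3036.12×11 = 109388.96 + 33397.32 = 142786.28
link = 171505.16/142786.28 = 1.201132
Link Feb 2014→Mar 2014:
ΣP(Mar 2014)Q(Feb 2014) = 17274.07×8 + 3632.31×11 = 138192.56 + 39955.41 = 178147.97
ΣP(Feb 2014)Q(Feb 2014) = 16136.09×8 + 3856.04×11 = 129088.72 + 42416.44 = 171505.16
link = 178147.97/171505.16 = 1.038732
Link Mar 2014→Apr 2014:
ΣP(Apr 2014)Q(Mar 2014) = 21547.36×7 + 3693.20×11 = 150831.52 + 40625.2 = 191456.72
ΣP(Mar 2014)Q(Mar 2014) = 17274.07×7 + 3632.31×11 = 120918.49 + 39955.41 = 160873.9
link = 191456.72/160873.9 = 1.190104
Chained index = 100 × 1.201132 × 1.038732 × 1.190104 = 148.4839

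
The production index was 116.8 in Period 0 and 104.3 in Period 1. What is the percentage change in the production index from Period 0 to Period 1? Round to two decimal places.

-10.70%

Change = (104.3 − 116.8) / 116.8 × 100
       = -12.5 / 116.8 × 100 = -10.7021%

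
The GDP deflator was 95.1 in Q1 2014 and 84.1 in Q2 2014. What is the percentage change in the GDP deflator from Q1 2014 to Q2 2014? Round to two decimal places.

-11.57%

Change = (84.1 − 95.1) / 95.1 × 100
       = -11.0 / 95.1 × 100 = -11.5668%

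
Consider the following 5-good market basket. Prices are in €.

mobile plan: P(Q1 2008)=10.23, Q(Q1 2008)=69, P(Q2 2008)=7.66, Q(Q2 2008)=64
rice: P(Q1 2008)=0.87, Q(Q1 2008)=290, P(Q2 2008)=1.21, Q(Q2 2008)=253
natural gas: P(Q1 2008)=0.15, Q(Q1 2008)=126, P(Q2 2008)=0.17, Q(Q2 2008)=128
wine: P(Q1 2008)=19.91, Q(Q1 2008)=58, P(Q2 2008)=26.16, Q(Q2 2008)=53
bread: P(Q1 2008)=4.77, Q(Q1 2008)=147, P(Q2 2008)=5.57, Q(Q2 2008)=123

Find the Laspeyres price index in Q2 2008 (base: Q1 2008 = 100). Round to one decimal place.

114.3

Laspeyres price index uses base-period quantities as weights.
ΣP(Q2 2008)·Q(Q1 2008) = 7.66×69 + 1.21×290 + 0.17×126 + 26.16×58 + 5.57×147 = 528.54 + 350.9 + 21.42 + 1517.28 + 818.79 = 3236.93
ΣP(Q1 2008)·Q(Q1 2008) = 10.23×69 + 0.87×290 + 0.15×126 + 19.91×58 + 4.77×147 = 705.87 + 252.3 + 18.9 + 1154.78 + 701.19 = 2833.04
Index = 3236.93 / 2833.04 × 100 = 114.2564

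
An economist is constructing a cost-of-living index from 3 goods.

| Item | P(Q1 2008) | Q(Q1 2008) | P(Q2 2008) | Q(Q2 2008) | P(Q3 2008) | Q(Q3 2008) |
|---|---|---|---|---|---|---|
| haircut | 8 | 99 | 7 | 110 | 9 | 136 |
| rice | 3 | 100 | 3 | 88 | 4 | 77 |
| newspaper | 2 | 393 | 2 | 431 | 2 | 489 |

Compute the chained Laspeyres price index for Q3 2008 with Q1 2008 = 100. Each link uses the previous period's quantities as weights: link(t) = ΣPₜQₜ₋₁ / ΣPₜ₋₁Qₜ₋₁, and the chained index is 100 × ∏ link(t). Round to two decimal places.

110.12

Link Q1 2008→Q2 2008:
ΣP(Q2 2008)Q(Q1 2008) = 7×99 + 3×100 + 2×393 = 693 + 300 + 786 = 1779
ΣP(Q1 2008)Q(Q1 2008) = 8×99 + 3×100 + 2×393 = 792 + 300 + 786 = 1878
link = 1779/1878 = 0.947284
Link Q2 2008→Q3 2008:
ΣP(Q3 2008)Q(Q2 2008) = 9×110 + 4×88 + 2×431 = 990 + 352 + 862 = 2204
ΣP(Q2 2008)Q(Q2 2008) = 7×110 + 3×88 + 2×431 = 770 + 264 + 862 = 1896
link = 2204/1896 = 1.162447
Chained index = 100 × 0.947284 × 1.162447 = 110.1168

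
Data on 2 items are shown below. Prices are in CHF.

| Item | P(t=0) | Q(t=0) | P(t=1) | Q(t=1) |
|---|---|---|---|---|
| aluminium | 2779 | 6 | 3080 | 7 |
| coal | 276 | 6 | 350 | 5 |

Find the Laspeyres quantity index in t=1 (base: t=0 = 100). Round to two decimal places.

113.66

Laspeyres quantity index uses base-period prices as weights.
ΣP(t=0)·Q(t=1) = 2779×7 + 276×5 = 19453 + 1380 = 20833
ΣP(t=0)·Q(t=0) = 2779×6 + 276×6 = 16674 + 1656 = 18330
Index = 20833 / 18330 × 100 = 113.6552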